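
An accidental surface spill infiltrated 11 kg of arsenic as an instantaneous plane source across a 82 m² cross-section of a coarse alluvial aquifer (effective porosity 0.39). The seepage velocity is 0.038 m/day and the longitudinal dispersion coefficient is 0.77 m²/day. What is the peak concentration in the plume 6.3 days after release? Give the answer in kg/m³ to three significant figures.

0.0441 kg/m³

The peak of an instantaneous 1D plume sits at x = vt; there the Gaussian factor is 1 and C_max = M/(n_e·A·√(4πDt)), where n_e·A is the pore area the mass is dissolved in.
√(4πDt) = √(4π × 0.77 × 6.3) = 7.808 m, so C_max = 11/(0.39 × 82 × 7.808) = 0.0441 kg/m³.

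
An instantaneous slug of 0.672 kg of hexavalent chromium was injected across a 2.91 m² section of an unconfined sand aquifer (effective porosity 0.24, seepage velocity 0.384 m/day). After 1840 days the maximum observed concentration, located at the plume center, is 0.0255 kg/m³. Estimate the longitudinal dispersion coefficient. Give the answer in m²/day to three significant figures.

At the plume center C_max = M/(n_e·A·√(4πDt)), so D = M²/(4πt·(n_e·A·C_max)²).
n_e·A·C_max = 0.24 × 2.91 × 0.0255 = 0.01781 kg/m.
D = 0.672²/(4π × 1840 × 0.01781²) = 0.0616 m²/day.

0.0616 m²/day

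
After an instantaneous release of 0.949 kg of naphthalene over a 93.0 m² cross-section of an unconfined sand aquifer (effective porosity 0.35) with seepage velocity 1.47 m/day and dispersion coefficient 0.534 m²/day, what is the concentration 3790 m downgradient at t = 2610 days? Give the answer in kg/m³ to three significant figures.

0.000149 kg/m³

For an instantaneous plane source, C(x,t) = M/(n_e·A·√(4πDt)) · exp(−(x−vt)²/(4Dt)), with n_e·A the pore (flow) area.
Plume center vt = 1.47 × 2610 = 3836.7 m, so the well at 3790 m is 46.7 m upgradient of the peak.
√(4πDt) = 132.3 m, giving peak height M/(n_e·A·√(4πDt)) = 0.949/(0.35 × 93.0 × 132.3) = 0.0002204 kg/m³.
(x−vt)²/(4Dt) = (-46.7)²/(4 × 0.534 × 2610) = 0.3912; exp(−0.3912) = 0.6762.
C = 0.0002204 × 0.6762 = 0.000149 kg/m³.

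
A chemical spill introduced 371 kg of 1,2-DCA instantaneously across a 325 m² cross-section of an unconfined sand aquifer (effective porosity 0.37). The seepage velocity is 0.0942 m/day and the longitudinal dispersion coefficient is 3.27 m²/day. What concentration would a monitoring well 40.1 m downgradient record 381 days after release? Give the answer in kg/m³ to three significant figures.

0.0246 kg/m³

For an instantaneous plane source, C(x,t) = M/(n_e·A·√(4πDt)) · exp(−(x−vt)²/(4Dt)), with n_e·A the pore (flow) area.
Plume center vt = 0.0942 × 381 = 35.8902 m, so the well at 40.1 m is 4.2098 m downgradient of the peak.
√(4πDt) = 125.1 m, giving peak height M/(n_e·A·√(4πDt)) = 371/(0.37 × 325 × 125.1) = 0.02466 kg/m³.
(x−vt)²/(4Dt) = (4.2098)²/(4 × 3.27 × 381) = 0.003556; exp(−0.003556) = 0.9965.
C = 0.02466 × 0.9965 = 0.0246 kg/m³.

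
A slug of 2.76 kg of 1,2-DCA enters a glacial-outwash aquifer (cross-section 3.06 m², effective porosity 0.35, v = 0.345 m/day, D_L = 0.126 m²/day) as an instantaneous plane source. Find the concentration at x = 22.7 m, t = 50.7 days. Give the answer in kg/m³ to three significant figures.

For an instantaneous plane source, C(x,t) = M/(n_e·A·√(4πDt)) · exp(−(x−vt)²/(4Dt)), with n_e·A the pore (flow) area.
Plume center vt = 0.345 × 50.7 = 17.4915 m, so the well at 22.7 m is 5.2085 m downgradient of the peak.
√(4πDt) = 8.960 m, giving peak height M/(n_e·A·√(4πDt)) = 2.76/(0.35 × 3.06 × 8.960) = 0.2876 kg/m³.
(x−vt)²/(4Dt) = (5.2085)²/(4 × 0.126 × 50.7) = 1.062; exp(−1.062) = 0.3458.
C = 0.2876 × 0.3458 = 0.0995 kg/m³.

0.0995 kg/m³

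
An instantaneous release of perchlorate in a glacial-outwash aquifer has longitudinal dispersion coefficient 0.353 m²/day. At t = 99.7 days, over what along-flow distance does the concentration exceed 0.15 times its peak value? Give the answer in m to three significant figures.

32.7 m

The plume is Gaussian with σ = √(2Dt) = √(2 × 0.353 × 99.7) = 8.390 m.
C/C_peak = exp(−Δx²/(2σ²)) = 0.15 ⇒ Δx = σ·√(−2 ln 0.15) = 8.390 × 1.948 = 16.34 m.
Width = 2Δx = 32.7 m.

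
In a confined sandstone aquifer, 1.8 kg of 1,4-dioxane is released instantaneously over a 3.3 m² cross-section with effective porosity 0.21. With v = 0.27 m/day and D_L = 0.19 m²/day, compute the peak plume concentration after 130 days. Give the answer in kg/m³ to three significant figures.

0.147 kg/m³

The peak of an instantaneous 1D plume sits at x = vt; there the Gaussian factor is 1 and C_max = M/(n_e·A·√(4πDt)), where n_e·A is the pore area the mass is dissolved in.
√(4πDt) = √(4π × 0.19 × 130) = 17.62 m, so C_max = 1.8/(0.21 × 3.3 × 17.62) = 0.147 kg/m³.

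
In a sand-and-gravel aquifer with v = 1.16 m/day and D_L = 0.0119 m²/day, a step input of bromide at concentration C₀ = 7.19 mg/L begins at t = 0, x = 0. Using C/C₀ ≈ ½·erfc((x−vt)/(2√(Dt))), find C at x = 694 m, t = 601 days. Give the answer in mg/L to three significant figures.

For a continuous step input, C/C₀ ≈ ½·erfc((x−vt)/(2√(Dt))).
vt = 1.16 × 601 = 697.16 m and 2√(Dt) = 2√(0.0119 × 601) = 5.349 m.
Argument (x−vt)/(2√(Dt)) = (694 − 697.16)/5.349 = -0.5908; ½·erfc(-0.5908) = 0.7983.
C = 7.19 × 0.7983 = 5.74 mg/L.

5.74 mg/L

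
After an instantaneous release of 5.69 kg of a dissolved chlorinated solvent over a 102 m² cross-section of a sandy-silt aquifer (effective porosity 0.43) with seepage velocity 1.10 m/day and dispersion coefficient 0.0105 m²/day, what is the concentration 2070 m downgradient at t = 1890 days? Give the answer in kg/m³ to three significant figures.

0.00296 kg/m³

For an instantaneous plane source, C(x,t) = M/(n_e·A·√(4πDt)) · exp(−(x−vt)²/(4Dt)), with n_e·A the pore (flow) area.
Plume center vt = 1.10 × 1890 = 2079 m, so the well at 2070 m is 9 m upgradient of the peak.
√(4πDt) = 15.79 m, giving peak height M/(n_e·A·√(4πDt)) = 5.69/(0.43 × 102 × 15.79) = 0.008216 kg/m³.
(x−vt)²/(4Dt) = (-9)²/(4 × 0.0105 × 1890) = 1.020; exp(−1.020) = 0.3606.
C = 0.008216 × 0.3606 = 0.00296 kg/m³.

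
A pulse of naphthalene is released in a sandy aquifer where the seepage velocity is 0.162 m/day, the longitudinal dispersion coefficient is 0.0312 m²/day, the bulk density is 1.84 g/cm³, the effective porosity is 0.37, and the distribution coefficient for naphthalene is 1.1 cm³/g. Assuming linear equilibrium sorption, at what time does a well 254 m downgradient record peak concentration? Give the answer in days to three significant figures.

10100 days

Retardation factor R = 1 + ρ_b·K_d/n = 1 + 1.84 × 1.1/0.37 = 6.470.
Sorption retards both mechanisms: v_R = v/R = 0.02504 m/day, D_R = D/R = 0.004822 m²/day.
Peak time from v_R²t² + 2D_R t − x² = 0: t = (√(D_R² + v_R²x²) − D_R)/v_R².
√(D_R² + v_R²x²) = √(0.004822² + 0.02504² × 254²) = 6.360; v_R² = 0.0006270.
t = (6.360 − 0.004822)/0.0006270 = 10100 days.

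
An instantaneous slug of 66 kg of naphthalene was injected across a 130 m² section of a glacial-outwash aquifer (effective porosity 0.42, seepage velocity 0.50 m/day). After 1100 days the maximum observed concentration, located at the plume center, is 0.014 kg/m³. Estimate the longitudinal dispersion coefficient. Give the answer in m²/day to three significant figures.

At the plume center C_max = M/(n_e·A·√(4πDt)), so D = M²/(4πt·(n_e·A·C_max)²).
n_e·A·C_max = 0.42 × 130 × 0.014 = 0.7644 kg/m.
D = 66²/(4π × 1100 × 0.7644²) = 0.539 m²/day.

0.539 m²/day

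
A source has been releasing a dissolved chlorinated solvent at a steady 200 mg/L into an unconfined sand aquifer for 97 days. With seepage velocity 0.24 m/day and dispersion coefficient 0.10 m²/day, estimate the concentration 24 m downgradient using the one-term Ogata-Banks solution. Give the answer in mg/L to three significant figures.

87.0 mg/L

For a continuous step input, C/C₀ ≈ ½·erfc((x−vt)/(2√(Dt))).
vt = 0.24 × 97 = 23.28 m and 2√(Dt) = 2√(0.10 × 97) = 6.229 m.
Argument (x−vt)/(2√(Dt)) = (24 − 23.28)/6.229 = 0.1156; ½·erfc(0.1156) = 0.4351.
C = 200 × 0.4351 = 87.0 mg/L.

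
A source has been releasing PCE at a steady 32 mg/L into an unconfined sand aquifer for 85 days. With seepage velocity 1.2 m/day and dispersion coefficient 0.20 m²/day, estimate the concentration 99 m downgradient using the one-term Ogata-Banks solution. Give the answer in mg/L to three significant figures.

For a continuous step input, C/C₀ ≈ ½·erfc((x−vt)/(2√(Dt))).
vt = 1.2 × 85 = 102 m and 2√(Dt) = 2√(0.20 × 85) = 8.246 m.
Argument (x−vt)/(2√(Dt)) = (99 − 102)/8.246 = -0.3638; ½·erfc(-0.3638) = 0.6965.
C = 32 × 0.6965 = 22.3 mg/L.

22.3 mg/L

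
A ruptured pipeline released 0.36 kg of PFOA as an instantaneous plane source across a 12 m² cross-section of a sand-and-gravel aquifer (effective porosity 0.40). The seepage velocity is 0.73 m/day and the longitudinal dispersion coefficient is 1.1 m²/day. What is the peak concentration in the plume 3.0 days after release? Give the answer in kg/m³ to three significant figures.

The peak of an instantaneous 1D plume sits at x = vt; there the Gaussian factor is 1 and C_max = M/(n_e·A·√(4πDt)), where n_e·A is the pore area the mass is dissolved in.
√(4πDt) = √(4π × 1.1 × 3.0) = 6.440 m, so C_max = 0.36/(0.40 × 12 × 6.440) = 0.0116 kg/m³.

0.0116 kg/m³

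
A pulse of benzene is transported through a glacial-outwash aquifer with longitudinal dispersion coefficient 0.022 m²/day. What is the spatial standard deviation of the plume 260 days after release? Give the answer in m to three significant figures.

Dispersive spreading gives a Gaussian with σ² = 2Dt; advection only shifts the center.
σ = √(2 × 0.022 × 260) = 3.38 m.

3.38 m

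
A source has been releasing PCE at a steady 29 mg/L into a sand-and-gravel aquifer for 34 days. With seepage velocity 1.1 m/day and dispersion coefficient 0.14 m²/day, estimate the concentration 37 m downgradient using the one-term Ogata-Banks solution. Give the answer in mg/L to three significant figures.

For a continuous step input, C/C₀ ≈ ½·erfc((x−vt)/(2√(Dt))).
vt = 1.1 × 34 = 37.4 m and 2√(Dt) = 2√(0.14 × 34) = 4.363 m.
Argument (x−vt)/(2√(Dt)) = (37 − 37.4)/4.363 = -0.09168; ½·erfc(-0.09168) = 0.5516.
C = 29 × 0.5516 = 16.0 mg/L.

16.0 mg/L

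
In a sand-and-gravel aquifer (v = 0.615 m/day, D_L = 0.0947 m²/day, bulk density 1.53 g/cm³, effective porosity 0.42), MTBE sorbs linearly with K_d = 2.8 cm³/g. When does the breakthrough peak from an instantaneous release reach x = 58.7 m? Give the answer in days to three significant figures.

1070 days

Retardation factor R = 1 + ρ_b·K_d/n = 1 + 1.53 × 2.8/0.42 = 11.20.
Sorption retards both mechanisms: v_R = v/R = 0.05491 m/day, D_R = D/R = 0.008455 m²/day.
Peak time from v_R²t² + 2D_R t − x² = 0: t = (√(D_R² + v_R²x²) − D_R)/v_R².
√(D_R² + v_R²x²) = √(0.008455² + 0.05491² × 58.7²) = 3.223; v_R² = 0.003015.
t = (3.223 − 0.008455)/0.003015 = 1070 days.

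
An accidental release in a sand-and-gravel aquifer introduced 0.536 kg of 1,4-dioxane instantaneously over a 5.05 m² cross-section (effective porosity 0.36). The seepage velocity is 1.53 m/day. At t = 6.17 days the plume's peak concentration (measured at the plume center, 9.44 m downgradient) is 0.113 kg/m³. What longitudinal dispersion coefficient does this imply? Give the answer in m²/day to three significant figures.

At the plume center C_max = M/(n_e·A·√(4πDt)), so D = M²/(4πt·(n_e·A·C_max)²).
n_e·A·C_max = 0.36 × 5.05 × 0.113 = 0.2054 kg/m.
D = 0.536²/(4π × 6.17 × 0.2054²) = 0.0878 m²/day.

0.0878 m²/day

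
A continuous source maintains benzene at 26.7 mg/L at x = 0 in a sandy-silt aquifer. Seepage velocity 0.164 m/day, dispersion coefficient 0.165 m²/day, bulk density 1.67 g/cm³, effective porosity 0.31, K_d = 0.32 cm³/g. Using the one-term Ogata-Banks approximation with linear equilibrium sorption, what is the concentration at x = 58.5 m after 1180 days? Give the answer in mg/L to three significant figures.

Retardation factor R = 1 + ρ_b·K_d/n = 1 + 1.67 × 0.32/0.31 = 2.724.
Sorption retards both mechanisms: v_R = v/R = 0.06021 m/day, D_R = D/R = 0.06057 m²/day.
v_R·t = 0.06021 × 1180 = 71.0478 m; 2√(D_R t) = 16.91 m; argument = (58.5 − 71.0478)/16.91 = -0.7420.
C = C₀ × ½·erfc(-0.7420) = 26.7 × 0.8530 = 22.8 mg/L.

22.8 mg/L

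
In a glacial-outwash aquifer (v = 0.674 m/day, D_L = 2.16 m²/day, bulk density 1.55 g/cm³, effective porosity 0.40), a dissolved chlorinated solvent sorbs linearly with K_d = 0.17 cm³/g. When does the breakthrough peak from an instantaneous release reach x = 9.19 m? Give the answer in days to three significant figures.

16.1 days

Retardation factor R = 1 + ρ_b·K_d/n = 1 + 1.55 × 0.17/0.40 = 1.659.
Sorption retards both mechanisms: v_R = v/R = 0.4063 m/day, D_R = D/R = 1.302 m²/day.
Peak time from v_R²t² + 2D_R t − x² = 0: t = (√(D_R² + v_R²x²) − D_R)/v_R².
√(D_R² + v_R²x²) = √(1.302² + 0.4063² × 9.19²) = 3.954; v_R² = 0.1651.
t = (3.954 − 1.302)/0.1651 = 16.1 days.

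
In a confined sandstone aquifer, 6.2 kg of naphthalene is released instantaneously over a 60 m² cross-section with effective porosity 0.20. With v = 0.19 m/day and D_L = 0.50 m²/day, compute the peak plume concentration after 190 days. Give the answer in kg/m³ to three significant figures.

The peak of an instantaneous 1D plume sits at x = vt; there the Gaussian factor is 1 and C_max = M/(n_e·A·√(4πDt)), where n_e·A is the pore area the mass is dissolved in.
√(4πDt) = √(4π × 0.50 × 190) = 34.55 m, so C_max = 6.2/(0.20 × 60 × 34.55) = 0.0150 kg/m³.

0.0150 kg/m³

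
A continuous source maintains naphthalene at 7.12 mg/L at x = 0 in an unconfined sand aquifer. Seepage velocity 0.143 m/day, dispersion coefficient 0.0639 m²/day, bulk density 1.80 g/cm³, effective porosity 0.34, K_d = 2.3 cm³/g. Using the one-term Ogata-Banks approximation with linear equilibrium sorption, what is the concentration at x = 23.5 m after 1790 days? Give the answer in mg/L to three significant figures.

Retardation factor R = 1 + ρ_b·K_d/n = 1 + 1.80 × 2.3/0.34 = 13.18.
Sorption retards both mechanisms: v_R = v/R = 0.01085 m/day, D_R = D/R = 0.004848 m²/day.
v_R·t = 0.01085 × 1790 = 19.4215 m; 2√(D_R t) = 5.892 m; argument = (23.5 − 19.4215)/5.892 = 0.6922.
C = C₀ × ½·erfc(0.6922) = 7.12 × 0.1638 = 1.17 mg/L.

1.17 mg/L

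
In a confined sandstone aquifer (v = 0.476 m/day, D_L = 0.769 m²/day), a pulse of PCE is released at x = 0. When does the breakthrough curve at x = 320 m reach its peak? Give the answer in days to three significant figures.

For the 1D instantaneous-source solution, setting ∂C/∂t = 0 at fixed x gives v²t² + 2Dt − x² = 0, so t = (√(D² + v²x²) − D)/v².
√(D² + v²x²) = √(0.769² + 0.476² × 320²) = 152.3; v² = 0.226576.
t = (152.3 − 0.769)/0.226576 = 669 days (vs. the pure-advection estimate x/v = 672 d).

669 days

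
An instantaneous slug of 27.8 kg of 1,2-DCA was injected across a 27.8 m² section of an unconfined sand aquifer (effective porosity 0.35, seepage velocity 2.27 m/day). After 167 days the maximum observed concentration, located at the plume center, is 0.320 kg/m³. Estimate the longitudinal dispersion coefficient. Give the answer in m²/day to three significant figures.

At the plume center C_max = M/(n_e·A·√(4πDt)), so D = M²/(4πt·(n_e·A·C_max)²).
n_e·A·C_max = 0.35 × 27.8 × 0.320 = 3.114 kg/m.
D = 27.8²/(4π × 167 × 3.114²) = 0.0380 m²/day.

0.0380 m²/day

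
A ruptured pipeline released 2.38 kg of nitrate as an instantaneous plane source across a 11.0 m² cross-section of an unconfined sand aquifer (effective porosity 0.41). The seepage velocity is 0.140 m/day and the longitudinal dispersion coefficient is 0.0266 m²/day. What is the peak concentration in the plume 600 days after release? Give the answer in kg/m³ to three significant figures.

The peak of an instantaneous 1D plume sits at x = vt; there the Gaussian factor is 1 and C_max = M/(n_e·A·√(4πDt)), where n_e·A is the pore area the mass is dissolved in.
√(4πDt) = √(4π × 0.0266 × 600) = 14.16 m, so C_max = 2.38/(0.41 × 11.0 × 14.16) = 0.0373 kg/m³.

0.0373 kg/m³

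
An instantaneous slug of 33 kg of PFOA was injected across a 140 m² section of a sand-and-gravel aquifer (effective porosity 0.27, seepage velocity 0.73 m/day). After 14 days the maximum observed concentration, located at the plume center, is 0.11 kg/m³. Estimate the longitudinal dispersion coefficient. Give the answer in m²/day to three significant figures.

0.358 m²/day

At the plume center C_max = M/(n_e·A·√(4πDt)), so D = M²/(4πt·(n_e·A·C_max)²).
n_e·A·C_max = 0.27 × 140 × 0.11 = 4.158 kg/m.
D = 33²/(4π × 14 × 4.158²) = 0.358 m²/day.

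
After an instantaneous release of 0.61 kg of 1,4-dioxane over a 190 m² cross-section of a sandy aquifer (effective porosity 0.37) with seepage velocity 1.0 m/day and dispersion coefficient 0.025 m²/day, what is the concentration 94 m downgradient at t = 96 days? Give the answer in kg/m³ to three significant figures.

0.00104 kg/m³

For an instantaneous plane source, C(x,t) = M/(n_e·A·√(4πDt)) · exp(−(x−vt)²/(4Dt)), with n_e·A the pore (flow) area.
Plume center vt = 1.0 × 96 = 96 m, so the well at 94 m is 2 m upgradient of the peak.
√(4πDt) = 5.492 m, giving peak height M/(n_e·A·√(4πDt)) = 0.61/(0.37 × 190 × 5.492) = 0.001580 kg/m³.
(x−vt)²/(4Dt) = (-2)²/(4 × 0.025 × 96) = 0.4167; exp(−0.4167) = 0.6592.
C = 0.001580 × 0.6592 = 0.00104 kg/m³.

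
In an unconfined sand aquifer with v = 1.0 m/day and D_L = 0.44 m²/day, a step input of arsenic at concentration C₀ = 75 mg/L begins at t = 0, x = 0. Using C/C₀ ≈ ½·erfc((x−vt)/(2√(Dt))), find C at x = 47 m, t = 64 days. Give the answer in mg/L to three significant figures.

For a continuous step input, C/C₀ ≈ ½·erfc((x−vt)/(2√(Dt))).
vt = 1.0 × 64 = 64 m and 2√(Dt) = 2√(0.44 × 64) = 10.61 m.
Argument (x−vt)/(2√(Dt)) = (47 − 64)/10.61 = -1.602; ½·erfc(-1.602) = 0.9883.
C = 75 × 0.9883 = 74.1 mg/L.

74.1 mg/L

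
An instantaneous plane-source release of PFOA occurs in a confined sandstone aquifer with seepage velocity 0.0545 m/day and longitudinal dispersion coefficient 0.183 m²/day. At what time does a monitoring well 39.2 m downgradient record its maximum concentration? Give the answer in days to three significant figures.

660 days

For the 1D instantaneous-source solution, setting ∂C/∂t = 0 at fixed x gives v²t² + 2Dt − x² = 0, so t = (√(D² + v²x²) − D)/v².
√(D² + v²x²) = √(0.183² + 0.0545² × 39.2²) = 2.144; v² = 0.00297025.
t = (2.144 − 0.183)/0.00297025 = 660 days (vs. the pure-advection estimate x/v = 719 d).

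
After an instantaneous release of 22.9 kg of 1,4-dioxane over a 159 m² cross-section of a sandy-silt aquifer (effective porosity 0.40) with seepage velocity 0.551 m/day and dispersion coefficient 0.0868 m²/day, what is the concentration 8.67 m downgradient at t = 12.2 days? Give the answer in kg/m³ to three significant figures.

0.0403 kg/m³

For an instantaneous plane source, C(x,t) = M/(n_e·A·√(4πDt)) · exp(−(x−vt)²/(4Dt)), with n_e·A the pore (flow) area.
Plume center vt = 0.551 × 12.2 = 6.7222 m, so the well at 8.67 m is 1.9478 m downgradient of the peak.
√(4πDt) = 3.648 m, giving peak height M/(n_e·A·√(4πDt)) = 22.9/(0.40 × 159 × 3.648) = 0.09870 kg/m³.
(x−vt)²/(4Dt) = (1.9478)²/(4 × 0.0868 × 12.2) = 0.8957; exp(−0.8957) = 0.4083.
C = 0.09870 × 0.4083 = 0.0403 kg/m³.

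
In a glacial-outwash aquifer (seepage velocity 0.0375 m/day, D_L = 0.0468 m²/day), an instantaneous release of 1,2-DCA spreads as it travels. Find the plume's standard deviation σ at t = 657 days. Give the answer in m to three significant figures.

Dispersive spreading gives a Gaussian with σ² = 2Dt; advection only shifts the center.
σ = √(2 × 0.0468 × 657) = 7.84 m.

7.84 m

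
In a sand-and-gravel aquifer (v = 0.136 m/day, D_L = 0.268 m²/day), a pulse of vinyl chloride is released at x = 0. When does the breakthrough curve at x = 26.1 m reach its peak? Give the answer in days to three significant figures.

178 days

For the 1D instantaneous-source solution, setting ∂C/∂t = 0 at fixed x gives v²t² + 2Dt − x² = 0, so t = (√(D² + v²x²) − D)/v².
√(D² + v²x²) = √(0.268² + 0.136² × 26.1²) = 3.560; v² = 0.018496.
t = (3.560 − 0.268)/0.018496 = 178 days (vs. the pure-advection estimate x/v = 192 d).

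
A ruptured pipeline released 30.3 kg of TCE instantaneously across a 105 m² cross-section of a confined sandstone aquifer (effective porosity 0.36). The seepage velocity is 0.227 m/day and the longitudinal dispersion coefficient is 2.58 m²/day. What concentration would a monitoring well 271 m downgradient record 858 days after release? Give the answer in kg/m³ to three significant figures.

For an instantaneous plane source, C(x,t) = M/(n_e·A·√(4πDt)) · exp(−(x−vt)²/(4Dt)), with n_e·A the pore (flow) area.
Plume center vt = 0.227 × 858 = 194.766 m, so the well at 271 m is 76.234 m downgradient of the peak.
√(4πDt) = 166.8 m, giving peak height M/(n_e·A·√(4πDt)) = 30.3/(0.36 × 105 × 166.8) = 0.004806 kg/m³.
(x−vt)²/(4Dt) = (76.234)²/(4 × 2.58 × 858) = 0.6563; exp(−0.6563) = 0.5188.
C = 0.004806 × 0.5188 = 0.00249 kg/m³.

0.00249 kg/m³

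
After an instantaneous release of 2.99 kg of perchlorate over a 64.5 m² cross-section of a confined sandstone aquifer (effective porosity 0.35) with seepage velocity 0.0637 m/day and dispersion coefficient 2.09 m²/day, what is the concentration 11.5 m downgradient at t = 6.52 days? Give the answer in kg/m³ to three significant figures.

0.00106 kg/m³

For an instantaneous plane source, C(x,t) = M/(n_e·A·√(4πDt)) · exp(−(x−vt)²/(4Dt)), with n_e·A the pore (flow) area.
Plume center vt = 0.0637 × 6.52 = 0.415324 m, so the well at 11.5 m is 11.084676 m downgradient of the peak.
√(4πDt) = 13.09 m, giving peak height M/(n_e·A·√(4πDt)) = 2.99/(0.35 × 64.5 × 13.09) = 0.01012 kg/m³.
(x−vt)²/(4Dt) = (11.084676)²/(4 × 2.09 × 6.52) = 2.254; exp(−2.254) = 0.1050.
C = 0.01012 × 0.1050 = 0.00106 kg/m³.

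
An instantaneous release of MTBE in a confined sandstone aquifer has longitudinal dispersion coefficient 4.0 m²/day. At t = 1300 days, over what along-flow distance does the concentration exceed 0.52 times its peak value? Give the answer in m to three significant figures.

The plume is Gaussian with σ = √(2Dt) = √(2 × 4.0 × 1300) = 102.0 m.
C/C_peak = exp(−Δx²/(2σ²)) = 0.52 ⇒ Δx = σ·√(−2 ln 0.52) = 102.0 × 1.144 = 116.7 m.
Width = 2Δx = 233 m.

233 m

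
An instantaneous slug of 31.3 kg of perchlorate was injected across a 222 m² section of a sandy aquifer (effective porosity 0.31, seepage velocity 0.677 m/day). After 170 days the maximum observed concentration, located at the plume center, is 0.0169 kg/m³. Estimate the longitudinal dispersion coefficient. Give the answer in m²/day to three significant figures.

0.339 m²/day

At the plume center C_max = M/(n_e·A·√(4πDt)), so D = M²/(4πt·(n_e·A·C_max)²).
n_e·A·C_max = 0.31 × 222 × 0.0169 = 1.163 kg/m.
D = 31.3²/(4π × 170 × 1.163²) = 0.339 m²/day.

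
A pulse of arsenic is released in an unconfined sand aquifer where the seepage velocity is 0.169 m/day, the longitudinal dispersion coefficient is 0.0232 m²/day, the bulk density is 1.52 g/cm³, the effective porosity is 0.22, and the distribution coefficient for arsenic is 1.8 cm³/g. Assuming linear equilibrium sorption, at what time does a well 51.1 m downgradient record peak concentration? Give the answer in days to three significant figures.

4050 days

Retardation factor R = 1 + ρ_b·K_d/n = 1 + 1.52 × 1.8/0.22 = 13.44.
Sorption retards both mechanisms: v_R = v/R = 0.01257 m/day, D_R = D/R = 0.001726 m²/day.
Peak time from v_R²t² + 2D_R t − x² = 0: t = (√(D_R² + v_R²x²) − D_R)/v_R².
√(D_R² + v_R²x²) = √(0.001726² + 0.01257² × 51.1²) = 0.6423; v_R² = 0.0001580.
t = (0.6423 − 0.001726)/0.0001580 = 4050 days.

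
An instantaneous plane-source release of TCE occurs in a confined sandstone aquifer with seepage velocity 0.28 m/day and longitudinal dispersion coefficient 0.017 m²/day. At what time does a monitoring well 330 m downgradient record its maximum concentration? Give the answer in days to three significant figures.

For the 1D instantaneous-source solution, setting ∂C/∂t = 0 at fixed x gives v²t² + 2Dt − x² = 0, so t = (√(D² + v²x²) − D)/v².
√(D² + v²x²) = √(0.017² + 0.28² × 330²) = 92.40; v² = 0.0784.
t = (92.40 − 0.017)/0.0784 = 1180 days (vs. the pure-advection estimate x/v = 1180 d).

1180 days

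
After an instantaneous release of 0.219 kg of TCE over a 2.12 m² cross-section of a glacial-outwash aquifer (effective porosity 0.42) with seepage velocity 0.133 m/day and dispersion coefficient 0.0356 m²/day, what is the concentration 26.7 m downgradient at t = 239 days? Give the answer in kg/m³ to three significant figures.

For an instantaneous plane source, C(x,t) = M/(n_e·A·√(4πDt)) · exp(−(x−vt)²/(4Dt)), with n_e·A the pore (flow) area.
Plume center vt = 0.133 × 239 = 31.787 m, so the well at 26.7 m is 5.087 m upgradient of the peak.
√(4πDt) = 10.34 m, giving peak height M/(n_e·A·√(4πDt)) = 0.219/(0.42 × 2.12 × 10.34) = 0.02379 kg/m³.
(x−vt)²/(4Dt) = (-5.087)²/(4 × 0.0356 × 239) = 0.7604; exp(−0.7604) = 0.4675.
C = 0.02379 × 0.4675 = 0.0111 kg/m³.

0.0111 kg/m³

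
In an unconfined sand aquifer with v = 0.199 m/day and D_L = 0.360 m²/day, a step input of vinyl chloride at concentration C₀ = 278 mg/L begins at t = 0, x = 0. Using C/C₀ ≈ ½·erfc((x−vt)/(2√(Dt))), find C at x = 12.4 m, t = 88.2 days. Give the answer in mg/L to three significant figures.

206 mg/L

For a continuous step input, C/C₀ ≈ ½·erfc((x−vt)/(2√(Dt))).
vt = 0.199 × 88.2 = 17.5518 m and 2√(Dt) = 2√(0.360 × 88.2) = 11.27 m.
Argument (x−vt)/(2√(Dt)) = (12.4 − 17.5518)/11.27 = -0.4571; ½·erfc(-0.4571) = 0.7410.
C = 278 × 0.7410 = 206 mg/L.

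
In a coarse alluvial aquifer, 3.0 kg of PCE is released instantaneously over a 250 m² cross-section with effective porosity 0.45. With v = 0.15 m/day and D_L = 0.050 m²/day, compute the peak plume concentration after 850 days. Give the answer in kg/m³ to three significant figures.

0.00115 kg/m³

The peak of an instantaneous 1D plume sits at x = vt; there the Gaussian factor is 1 and C_max = M/(n_e·A·√(4πDt)), where n_e·A is the pore area the mass is dissolved in.
√(4πDt) = √(4π × 0.050 × 850) = 23.11 m, so C_max = 3.0/(0.45 × 250 × 23.11) = 0.00115 kg/m³.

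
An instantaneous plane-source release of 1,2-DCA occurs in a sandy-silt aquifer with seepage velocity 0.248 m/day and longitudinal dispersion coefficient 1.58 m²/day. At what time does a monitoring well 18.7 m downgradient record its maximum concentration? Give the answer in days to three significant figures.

54.0 days

For the 1D instantaneous-source solution, setting ∂C/∂t = 0 at fixed x gives v²t² + 2Dt − x² = 0, so t = (√(D² + v²x²) − D)/v².
√(D² + v²x²) = √(1.58² + 0.248² × 18.7²) = 4.899; v² = 0.061504.
t = (4.899 − 1.58)/0.061504 = 54.0 days (vs. the pure-advection estimate x/v = 75.4 d).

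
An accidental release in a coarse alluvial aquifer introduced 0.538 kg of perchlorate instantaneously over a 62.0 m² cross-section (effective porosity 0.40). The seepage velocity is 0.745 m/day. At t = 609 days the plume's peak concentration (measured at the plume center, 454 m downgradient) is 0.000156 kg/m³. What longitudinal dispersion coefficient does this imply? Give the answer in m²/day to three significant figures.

2.53 m²/day

At the plume center C_max = M/(n_e·A·√(4πDt)), so D = M²/(4πt·(n_e·A·C_max)²).
n_e·A·C_max = 0.40 × 62.0 × 0.000156 = 0.003869 kg/m.
D = 0.538²/(4π × 609 × 0.003869²) = 2.53 m²/day.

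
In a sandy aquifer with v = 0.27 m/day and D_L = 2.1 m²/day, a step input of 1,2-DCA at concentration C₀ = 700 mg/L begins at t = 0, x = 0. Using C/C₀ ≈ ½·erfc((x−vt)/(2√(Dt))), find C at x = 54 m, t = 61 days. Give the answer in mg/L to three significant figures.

For a continuous step input, C/C₀ ≈ ½·erfc((x−vt)/(2√(Dt))).
vt = 0.27 × 61 = 16.47 m and 2√(Dt) = 2√(2.1 × 61) = 22.64 m.
Argument (x−vt)/(2√(Dt)) = (54 − 16.47)/22.64 = 1.658; ½·erfc(1.658) = 0.009520.
C = 700 × 0.009520 = 6.66 mg/L.

6.66 mg/L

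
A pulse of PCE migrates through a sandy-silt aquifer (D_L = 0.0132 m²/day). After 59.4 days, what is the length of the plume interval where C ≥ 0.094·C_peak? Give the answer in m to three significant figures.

5.45 m

The plume is Gaussian with σ = √(2Dt) = √(2 × 0.0132 × 59.4) = 1.252 m.
C/C_peak = exp(−Δx²/(2σ²)) = 0.094 ⇒ Δx = σ·√(−2 ln 0.094) = 1.252 × 2.175 = 2.723 m.
Width = 2Δx = 5.45 m.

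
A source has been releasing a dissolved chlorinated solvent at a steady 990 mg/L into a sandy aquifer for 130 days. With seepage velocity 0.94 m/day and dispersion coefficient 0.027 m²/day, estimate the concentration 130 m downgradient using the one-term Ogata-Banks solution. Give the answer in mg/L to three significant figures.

For a continuous step input, C/C₀ ≈ ½·erfc((x−vt)/(2√(Dt))).
vt = 0.94 × 130 = 122.2 m and 2√(Dt) = 2√(0.027 × 130) = 3.747 m.
Argument (x−vt)/(2√(Dt)) = (130 − 122.2)/3.747 = 2.082; ½·erfc(2.082) = 0.001618.
C = 990 × 0.001618 = 1.60 mg/L.

1.60 mg/L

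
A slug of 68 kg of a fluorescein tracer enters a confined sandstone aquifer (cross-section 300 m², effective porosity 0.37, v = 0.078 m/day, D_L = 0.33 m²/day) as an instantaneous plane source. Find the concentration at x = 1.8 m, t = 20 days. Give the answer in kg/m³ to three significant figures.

For an instantaneous plane source, C(x,t) = M/(n_e·A·√(4πDt)) · exp(−(x−vt)²/(4Dt)), with n_e·A the pore (flow) area.
Plume center vt = 0.078 × 20 = 1.56 m, so the well at 1.8 m is 0.24 m downgradient of the peak.
√(4πDt) = 9.107 m, giving peak height M/(n_e·A·√(4πDt)) = 68/(0.37 × 300 × 9.107) = 0.06727 kg/m³.
(x−vt)²/(4Dt) = (0.24)²/(4 × 0.33 × 20) = 0.002182; exp(−0.002182) = 0.9978.
C = 0.06727 × 0.9978 = 0.0671 kg/m³.

0.0671 kg/m³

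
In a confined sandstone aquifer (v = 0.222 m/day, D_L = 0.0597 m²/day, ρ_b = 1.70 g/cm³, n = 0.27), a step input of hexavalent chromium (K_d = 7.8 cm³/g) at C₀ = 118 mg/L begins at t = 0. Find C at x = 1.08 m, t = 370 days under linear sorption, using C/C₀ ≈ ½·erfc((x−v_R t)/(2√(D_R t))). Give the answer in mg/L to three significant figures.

Retardation factor R = 1 + ρ_b·K_d/n = 1 + 1.70 × 7.8/0.27 = 50.11.
Sorption retards both mechanisms: v_R = v/R = 0.004430 m/day, D_R = D/R = 0.001191 m²/day.
v_R·t = 0.004430 × 370 = 1.6391 m; 2√(D_R t) = 1.328 m; argument = (1.08 − 1.6391)/1.328 = -0.4210.
C = C₀ × ½·erfc(-0.4210) = 118 × 0.7242 = 85.5 mg/L.

85.5 mg/L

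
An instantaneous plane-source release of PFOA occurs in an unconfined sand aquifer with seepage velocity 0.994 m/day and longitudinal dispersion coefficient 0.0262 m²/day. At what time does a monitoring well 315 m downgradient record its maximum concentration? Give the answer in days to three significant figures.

317 days

For the 1D instantaneous-source solution, setting ∂C/∂t = 0 at fixed x gives v²t² + 2Dt − x² = 0, so t = (√(D² + v²x²) − D)/v².
√(D² + v²x²) = √(0.0262² + 0.994² × 315²) = 313.1; v² = 0.988036.
t = (313.1 − 0.0262)/0.988036 = 317 days (vs. the pure-advection estimate x/v = 317 d).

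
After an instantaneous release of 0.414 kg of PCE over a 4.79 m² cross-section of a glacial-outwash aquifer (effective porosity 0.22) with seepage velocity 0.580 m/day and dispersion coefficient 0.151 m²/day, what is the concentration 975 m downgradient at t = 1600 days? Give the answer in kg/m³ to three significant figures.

0.000725 kg/m³

For an instantaneous plane source, C(x,t) = M/(n_e·A·√(4πDt)) · exp(−(x−vt)²/(4Dt)), with n_e·A the pore (flow) area.
Plume center vt = 0.580 × 1600 = 928 m, so the well at 975 m is 47 m downgradient of the peak.
√(4πDt) = 55.10 m, giving peak height M/(n_e·A·√(4πDt)) = 0.414/(0.22 × 4.79 × 55.10) = 0.007130 kg/m³.
(x−vt)²/(4Dt) = (47)²/(4 × 0.151 × 1600) = 2.286; exp(−2.286) = 0.1017.
C = 0.007130 × 0.1017 = 0.000725 kg/m³.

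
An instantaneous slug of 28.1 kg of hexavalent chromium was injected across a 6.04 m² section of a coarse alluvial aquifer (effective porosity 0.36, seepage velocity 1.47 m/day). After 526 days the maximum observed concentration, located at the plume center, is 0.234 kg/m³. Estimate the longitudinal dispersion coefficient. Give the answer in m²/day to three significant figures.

0.461 m²/day

At the plume center C_max = M/(n_e·A·√(4πDt)), so D = M²/(4πt·(n_e·A·C_max)²).
n_e·A·C_max = 0.36 × 6.04 × 0.234 = 0.5088 kg/m.
D = 28.1²/(4π × 526 × 0.5088²) = 0.461 m²/day.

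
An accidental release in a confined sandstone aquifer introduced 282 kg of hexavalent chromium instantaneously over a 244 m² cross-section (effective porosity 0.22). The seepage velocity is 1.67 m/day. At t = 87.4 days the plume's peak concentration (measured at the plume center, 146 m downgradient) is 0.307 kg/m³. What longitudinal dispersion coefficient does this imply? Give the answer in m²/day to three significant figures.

0.267 m²/day

At the plume center C_max = M/(n_e·A·√(4πDt)), so D = M²/(4πt·(n_e·A·C_max)²).
n_e·A·C_max = 0.22 × 244 × 0.307 = 16.48 kg/m.
D = 282²/(4π × 87.4 × 16.48²) = 0.267 m²/day.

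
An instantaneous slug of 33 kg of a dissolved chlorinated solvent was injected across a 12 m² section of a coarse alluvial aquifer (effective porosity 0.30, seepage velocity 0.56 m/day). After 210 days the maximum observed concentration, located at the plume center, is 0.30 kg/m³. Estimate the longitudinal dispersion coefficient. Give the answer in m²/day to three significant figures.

At the plume center C_max = M/(n_e·A·√(4πDt)), so D = M²/(4πt·(n_e·A·C_max)²).
n_e·A·C_max = 0.30 × 12 × 0.30 = 1.080 kg/m.
D = 33²/(4π × 210 × 1.080²) = 0.354 m²/day.

0.354 m²/day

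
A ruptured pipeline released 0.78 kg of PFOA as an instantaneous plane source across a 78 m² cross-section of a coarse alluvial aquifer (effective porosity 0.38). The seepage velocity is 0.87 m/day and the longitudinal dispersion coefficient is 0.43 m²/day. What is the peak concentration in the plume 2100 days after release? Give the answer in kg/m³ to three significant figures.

The peak of an instantaneous 1D plume sits at x = vt; there the Gaussian factor is 1 and C_max = M/(n_e·A·√(4πDt)), where n_e·A is the pore area the mass is dissolved in.
√(4πDt) = √(4π × 0.43 × 2100) = 106.5 m, so C_max = 0.78/(0.38 × 78 × 106.5) = 0.000247 kg/m³.

0.000247 kg/m³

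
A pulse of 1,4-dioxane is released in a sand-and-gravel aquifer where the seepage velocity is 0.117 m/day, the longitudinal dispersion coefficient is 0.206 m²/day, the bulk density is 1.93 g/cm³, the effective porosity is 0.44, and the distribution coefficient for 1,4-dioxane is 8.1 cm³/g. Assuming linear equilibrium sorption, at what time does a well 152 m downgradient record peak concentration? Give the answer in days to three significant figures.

Retardation factor R = 1 + ρ_b·K_d/n = 1 + 1.93 × 8.1/0.44 = 36.53.
Sorption retards both mechanisms: v_R = v/R = 0.003203 m/day, D_R = D/R = 0.005639 m²/day.
Peak time from v_R²t² + 2D_R t − x² = 0: t = (√(D_R² + v_R²x²) − D_R)/v_R².
√(D_R² + v_R²x²) = √(0.005639² + 0.003203² × 152²) = 0.4869; v_R² = 1.026e-05.
t = (0.4869 − 0.005639)/1.026e-05 = 46900 days.

46900 days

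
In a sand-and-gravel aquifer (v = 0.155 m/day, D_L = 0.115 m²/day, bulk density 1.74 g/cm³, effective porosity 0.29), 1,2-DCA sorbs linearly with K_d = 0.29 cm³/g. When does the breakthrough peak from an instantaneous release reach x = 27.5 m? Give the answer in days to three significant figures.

Retardation factor R = 1 + ρ_b·K_d/n = 1 + 1.74 × 0.29/0.29 = 2.740.
Sorption retards both mechanisms: v_R = v/R = 0.05657 m/day, D_R = D/R = 0.04197 m²/day.
Peak time from v_R²t² + 2D_R t − x² = 0: t = (√(D_R² + v_R²x²) − D_R)/v_R².
√(D_R² + v_R²x²) = √(0.04197² + 0.05657² × 27.5²) = 1.556; v_R² = 0.003200.
t = (1.556 − 0.04197)/0.003200 = 473 days.

473 days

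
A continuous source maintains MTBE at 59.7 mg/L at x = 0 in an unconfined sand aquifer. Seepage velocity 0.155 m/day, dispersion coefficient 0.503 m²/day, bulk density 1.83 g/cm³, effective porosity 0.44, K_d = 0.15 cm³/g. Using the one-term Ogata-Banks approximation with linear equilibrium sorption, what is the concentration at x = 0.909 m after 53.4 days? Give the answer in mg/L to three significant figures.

Retardation factor R = 1 + ρ_b·K_d/n = 1 + 1.83 × 0.15/0.44 = 1.624.
Sorption retards both mechanisms: v_R = v/R = 0.09544 m/day, D_R = D/R = 0.3097 m²/day.
v_R·t = 0.09544 × 53.4 = 5.096496 m; 2√(D_R t) = 8.133 m; argument = (0.909 − 5.096496)/8.133 = -0.5149.
C = C₀ × ½·erfc(-0.5149) = 59.7 × 0.7667 = 45.8 mg/L.

45.8 mg/L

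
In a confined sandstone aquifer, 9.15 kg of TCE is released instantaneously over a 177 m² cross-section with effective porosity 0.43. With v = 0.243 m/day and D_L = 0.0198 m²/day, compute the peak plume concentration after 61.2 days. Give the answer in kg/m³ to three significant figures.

The peak of an instantaneous 1D plume sits at x = vt; there the Gaussian factor is 1 and C_max = M/(n_e·A·√(4πDt)), where n_e·A is the pore area the mass is dissolved in.
√(4πDt) = √(4π × 0.0198 × 61.2) = 3.902 m, so C_max = 9.15/(0.43 × 177 × 3.902) = 0.0308 kg/m³.

0.0308 kg/m³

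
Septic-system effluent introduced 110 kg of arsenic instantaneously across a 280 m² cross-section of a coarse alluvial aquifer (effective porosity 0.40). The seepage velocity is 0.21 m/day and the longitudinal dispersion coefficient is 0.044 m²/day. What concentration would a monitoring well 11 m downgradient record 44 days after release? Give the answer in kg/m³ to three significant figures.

0.133 kg/m³

For an instantaneous plane source, C(x,t) = M/(n_e·A·√(4πDt)) · exp(−(x−vt)²/(4Dt)), with n_e·A the pore (flow) area.
Plume center vt = 0.21 × 44 = 9.24 m, so the well at 11 m is 1.76 m downgradient of the peak.
√(4πDt) = 4.932 m, giving peak height M/(n_e·A·√(4πDt)) = 110/(0.40 × 280 × 4.932) = 0.1991 kg/m³.
(x−vt)²/(4Dt) = (1.76)²/(4 × 0.044 × 44) = 0.4000; exp(−0.4000) = 0.6703.
C = 0.1991 × 0.6703 = 0.133 kg/m³.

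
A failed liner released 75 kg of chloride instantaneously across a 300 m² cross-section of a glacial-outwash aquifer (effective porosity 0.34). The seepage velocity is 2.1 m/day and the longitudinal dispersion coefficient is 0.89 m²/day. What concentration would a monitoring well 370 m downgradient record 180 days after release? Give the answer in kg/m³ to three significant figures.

0.0148 kg/m³

For an instantaneous plane source, C(x,t) = M/(n_e·A·√(4πDt)) · exp(−(x−vt)²/(4Dt)), with n_e·A the pore (flow) area.
Plume center vt = 2.1 × 180 = 378 m, so the well at 370 m is 8 m upgradient of the peak.
√(4πDt) = 44.87 m, giving peak height M/(n_e·A·√(4πDt)) = 75/(0.34 × 300 × 44.87) = 0.01639 kg/m³.
(x−vt)²/(4Dt) = (-8)²/(4 × 0.89 × 180) = 0.09988; exp(−0.09988) = 0.9049.
C = 0.01639 × 0.9049 = 0.0148 kg/m³.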